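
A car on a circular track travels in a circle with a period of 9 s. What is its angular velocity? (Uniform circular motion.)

ω = 2π/T = 2π/9 = 0.6981 rad/s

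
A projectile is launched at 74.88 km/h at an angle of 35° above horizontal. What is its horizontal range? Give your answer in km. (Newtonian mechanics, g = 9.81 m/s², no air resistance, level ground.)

v₀ = 74.88 km/h × 0.2777777777777778 = 20.8 m/s
R = v₀² × sin(2θ) / g = 20.8² × sin(2 × 35°) / 9.81 = 432.64 × 0.939693 / 9.81 = 41.4423 m
R = 41.4423 m / 1000.0 = 0.04144 km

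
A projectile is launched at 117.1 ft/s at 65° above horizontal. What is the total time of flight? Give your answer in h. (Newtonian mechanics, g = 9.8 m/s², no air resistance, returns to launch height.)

v₀ = 117.1 ft/s × 0.3048 = 35.6921 m/s
T = 2 × v₀ × sin(θ) / g = 2 × 35.6921 × sin(65°) / 9.8 = 2 × 35.6921 × 0.906308 / 9.8 = 6.60164 s
T = 6.60164 s / 3600.0 = 0.001834 h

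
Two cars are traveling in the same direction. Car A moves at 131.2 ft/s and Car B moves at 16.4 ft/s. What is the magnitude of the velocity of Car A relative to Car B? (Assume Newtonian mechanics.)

v_rel = |v_A - v_B| = |131.2 - 16.4| = 114.8 ft/s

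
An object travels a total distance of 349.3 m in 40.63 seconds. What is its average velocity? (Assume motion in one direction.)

v_avg = Δd / Δt = 349.3 / 40.63 = 8.6 m/s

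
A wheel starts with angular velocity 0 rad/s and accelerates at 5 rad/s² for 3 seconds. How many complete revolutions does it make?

θ = ω₀t + ½αt² = 0×3 + ½×5×3² = 22.5 rad
Total revolutions = θ/(2π) = 22.5/(2π) = 3.58
Complete revolutions = ⌊3.58⌋ = 3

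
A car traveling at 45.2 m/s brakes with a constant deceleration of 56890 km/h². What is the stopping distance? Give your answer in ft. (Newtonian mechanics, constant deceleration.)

a = 56890 km/h² × 7.716049382716049e-05 = 4.38966 m/s²
d = v₀² / (2a) = 45.2² / (2 × 4.38966) = 2043.04 / 8.77932 = 232.711 m
d = 232.711 m / 0.3048 = 763.5 ft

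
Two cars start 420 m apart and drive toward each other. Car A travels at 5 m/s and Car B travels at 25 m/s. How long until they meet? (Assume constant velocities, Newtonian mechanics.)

Combined speed: v_combined = 5 + 25 = 30 m/s
Time to meet: t = d/v_combined = 420/30 = 14.0 s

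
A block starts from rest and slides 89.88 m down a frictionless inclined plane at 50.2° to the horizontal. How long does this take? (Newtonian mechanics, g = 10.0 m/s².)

a = g sin(θ) = 10.0 × sin(50.2°) = 7.6828 m/s²
t = √(2d/a) = √(2 × 89.88 / 7.6828) = 4.84 s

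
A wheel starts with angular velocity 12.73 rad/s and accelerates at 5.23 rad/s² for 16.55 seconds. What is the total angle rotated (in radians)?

θ = ω₀t + ½αt² = 12.73×16.55 + ½×5.23×16.55² = 926.94 rad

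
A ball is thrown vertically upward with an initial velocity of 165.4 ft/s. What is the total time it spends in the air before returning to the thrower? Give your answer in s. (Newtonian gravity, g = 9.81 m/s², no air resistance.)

v₀ = 165.4 ft/s × 0.3048 = 50.4139 m/s
t_total = 2 × v₀ / g = 2 × 50.4139 / 9.81 = 10.28 s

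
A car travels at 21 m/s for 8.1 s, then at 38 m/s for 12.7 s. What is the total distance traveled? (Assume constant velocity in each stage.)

d₁ = v₁t₁ = 21 × 8.1 = 170.1 m
d₂ = v₂t₂ = 38 × 12.7 = 482.6 m
d_total = 170.1 + 482.6 = 652.7 m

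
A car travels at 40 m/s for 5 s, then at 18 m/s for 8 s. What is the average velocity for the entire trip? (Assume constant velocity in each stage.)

d₁ = v₁t₁ = 40 × 5 = 200 m
d₂ = v₂t₂ = 18 × 8 = 144 m
d_total = 344 m, t_total = 13 s
v_avg = d_total/t_total = 344/13 = 26.46 m/s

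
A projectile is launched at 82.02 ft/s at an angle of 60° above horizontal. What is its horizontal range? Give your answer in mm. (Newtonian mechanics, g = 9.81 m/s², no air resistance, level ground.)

v₀ = 82.02 ft/s × 0.3048 = 24.9997 m/s
R = v₀² × sin(2θ) / g = 24.9997² × sin(2 × 60°) / 9.81 = 624.985 × 0.866025 / 9.81 = 55.1736 m
R = 55.1736 m / 0.001 = 55170 mm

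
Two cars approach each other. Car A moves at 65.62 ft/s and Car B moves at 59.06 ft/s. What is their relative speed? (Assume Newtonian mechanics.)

v_rel = v_A + v_B = 65.62 + 59.06 = 124.68 ft/s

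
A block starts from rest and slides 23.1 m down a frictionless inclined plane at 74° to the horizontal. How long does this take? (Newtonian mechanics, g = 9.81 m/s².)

a = g sin(θ) = 9.81 × sin(74°) = 9.43 m/s²
t = √(2d/a) = √(2 × 23.1 / 9.43) = 2.21 s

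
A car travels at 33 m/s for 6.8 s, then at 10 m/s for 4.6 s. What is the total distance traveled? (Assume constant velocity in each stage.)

d₁ = v₁t₁ = 33 × 6.8 = 224.4 m
d₂ = v₂t₂ = 10 × 4.6 = 46.0 m
d_total = 224.4 + 46.0 = 270.4 m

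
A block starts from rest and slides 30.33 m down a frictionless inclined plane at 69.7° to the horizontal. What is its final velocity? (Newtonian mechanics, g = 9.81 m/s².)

a = g sin(θ) = 9.81 × sin(69.7°) = 9.2007 m/s²
v = √(2ad) = √(2 × 9.2007 × 30.33) = 23.62 m/s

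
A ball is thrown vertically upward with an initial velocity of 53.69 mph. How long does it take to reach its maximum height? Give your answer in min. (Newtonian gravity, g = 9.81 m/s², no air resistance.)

v₀ = 53.69 mph × 0.44704 = 24.0016 m/s
t_up = v₀ / g = 24.0016 / 9.81 = 2.44665 s
t_up = 2.44665 s / 60.0 = 0.04078 min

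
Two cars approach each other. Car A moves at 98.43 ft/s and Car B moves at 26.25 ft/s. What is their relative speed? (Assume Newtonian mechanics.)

v_rel = v_A + v_B = 98.43 + 26.25 = 124.68 ft/s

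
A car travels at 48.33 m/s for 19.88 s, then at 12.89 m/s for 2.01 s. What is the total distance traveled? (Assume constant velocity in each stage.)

d₁ = v₁t₁ = 48.33 × 19.88 = 960.8004 m
d₂ = v₂t₂ = 12.89 × 2.01 = 25.9089 m
d_total = 960.8004 + 25.9089 = 986.71 m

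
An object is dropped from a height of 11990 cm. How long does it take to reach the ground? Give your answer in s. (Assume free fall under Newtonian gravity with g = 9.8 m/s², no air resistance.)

h = 11990 cm × 0.01 = 119.9 m
t = √(2h/g) = √(2 × 119.9 / 9.8) = 4.947 s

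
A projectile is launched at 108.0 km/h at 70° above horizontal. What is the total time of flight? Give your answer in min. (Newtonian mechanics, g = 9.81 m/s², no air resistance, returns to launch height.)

v₀ = 108.0 km/h × 0.2777777777777778 = 30.0 m/s
T = 2 × v₀ × sin(θ) / g = 2 × 30.0 × sin(70°) / 9.81 = 2 × 30.0 × 0.939693 / 9.81 = 5.74736 s
T = 5.74736 s / 60.0 = 0.09579 min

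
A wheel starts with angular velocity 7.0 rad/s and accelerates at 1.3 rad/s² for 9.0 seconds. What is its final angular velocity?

ω = ω₀ + αt = 7.0 + 1.3 × 9.0 = 18.7 rad/s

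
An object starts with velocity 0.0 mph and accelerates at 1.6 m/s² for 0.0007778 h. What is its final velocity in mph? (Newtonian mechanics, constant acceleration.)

v₀ = 0.0 mph × 0.44704 = 0.0 m/s
t = 0.0007778 h × 3600.0 = 2.80008 s
v = v₀ + a × t = 0.0 + 1.6 × 2.80008 = 4.48013 m/s
v = 4.48013 m/s / 0.44704 = 10.02 mph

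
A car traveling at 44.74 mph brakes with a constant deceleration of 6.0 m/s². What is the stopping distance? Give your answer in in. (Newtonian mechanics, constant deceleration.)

v₀ = 44.74 mph × 0.44704 = 20.0006 m/s
d = v₀² / (2a) = 20.0006² / (2 × 6.0) = 400.024 / 12.0 = 33.3353 m
d = 33.3353 m / 0.0254 = 1312 in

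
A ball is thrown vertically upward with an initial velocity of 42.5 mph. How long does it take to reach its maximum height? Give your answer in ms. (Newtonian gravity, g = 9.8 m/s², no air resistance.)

v₀ = 42.5 mph × 0.44704 = 18.9992 m/s
t_up = v₀ / g = 18.9992 / 9.8 = 1.93869 s
t_up = 1.93869 s / 0.001 = 1939 ms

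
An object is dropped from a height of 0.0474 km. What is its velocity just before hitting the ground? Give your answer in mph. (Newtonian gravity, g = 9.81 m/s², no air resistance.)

h = 0.0474 km × 1000.0 = 47.4 m
v = √(2gh) = √(2 × 9.81 × 47.4) = 30.4957 m/s
v = 30.4957 m/s / 0.44704 = 68.22 mph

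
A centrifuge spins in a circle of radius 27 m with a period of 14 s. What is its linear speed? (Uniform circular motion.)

v = 2πr/T = 2π×27/14 = 12.12 m/s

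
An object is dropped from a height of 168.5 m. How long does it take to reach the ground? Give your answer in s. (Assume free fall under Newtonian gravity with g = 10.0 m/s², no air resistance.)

t = √(2h/g) = √(2 × 168.5 / 10.0) = 5.805 s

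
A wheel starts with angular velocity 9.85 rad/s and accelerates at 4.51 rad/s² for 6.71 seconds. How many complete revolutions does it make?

θ = ω₀t + ½αt² = 9.85×6.71 + ½×4.51×6.71² = 167.6228455 rad
Total revolutions = θ/(2π) = 167.6228455/(2π) = 26.68
Complete revolutions = ⌊26.68⌋ = 26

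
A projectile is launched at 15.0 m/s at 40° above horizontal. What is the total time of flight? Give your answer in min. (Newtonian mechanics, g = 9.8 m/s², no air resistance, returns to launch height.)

T = 2 × v₀ × sin(θ) / g = 2 × 15.0 × sin(40°) / 9.8 = 2 × 15.0 × 0.642788 / 9.8 = 1.96772 s
T = 1.96772 s / 60.0 = 0.0328 min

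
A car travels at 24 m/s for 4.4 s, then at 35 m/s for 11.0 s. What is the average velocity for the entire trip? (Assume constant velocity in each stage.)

d₁ = v₁t₁ = 24 × 4.4 = 105.6 m
d₂ = v₂t₂ = 35 × 11.0 = 385.0 m
d_total = 490.6 m, t_total = 15.4 s
v_avg = d_total/t_total = 490.6/15.4 = 31.86 m/s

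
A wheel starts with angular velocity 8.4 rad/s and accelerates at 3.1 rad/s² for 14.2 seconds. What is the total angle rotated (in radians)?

θ = ω₀t + ½αt² = 8.4×14.2 + ½×3.1×14.2² = 431.82 rad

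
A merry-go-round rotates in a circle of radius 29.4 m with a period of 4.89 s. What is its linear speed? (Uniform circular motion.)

v = 2πr/T = 2π×29.4/4.89 = 37.78 m/s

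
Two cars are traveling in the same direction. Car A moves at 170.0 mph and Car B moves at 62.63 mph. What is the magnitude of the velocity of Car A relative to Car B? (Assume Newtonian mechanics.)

v_rel = |v_A - v_B| = |170.0 - 62.63| = 107.37 mph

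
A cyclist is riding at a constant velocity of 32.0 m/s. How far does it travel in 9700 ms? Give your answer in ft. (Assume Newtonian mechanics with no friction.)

t = 9700 ms × 0.001 = 9.7 s
d = v × t = 32.0 × 9.7 = 310.4 m
d = 310.4 m / 0.3048 = 1018 ft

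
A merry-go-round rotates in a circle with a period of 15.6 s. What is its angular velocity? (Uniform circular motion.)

ω = 2π/T = 2π/15.6 = 0.4028 rad/s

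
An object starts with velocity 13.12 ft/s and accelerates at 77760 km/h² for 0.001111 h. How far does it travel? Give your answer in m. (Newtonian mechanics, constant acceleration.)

v₀ = 13.12 ft/s × 0.3048 = 3.99898 m/s
a = 77760 km/h² × 7.716049382716049e-05 = 6.0 m/s²
t = 0.001111 h × 3600.0 = 3.9996 s
d = v₀ × t + ½ × a × t² = 3.99898 × 3.9996 + 0.5 × 6.0 × 3.9996² = 63.98 m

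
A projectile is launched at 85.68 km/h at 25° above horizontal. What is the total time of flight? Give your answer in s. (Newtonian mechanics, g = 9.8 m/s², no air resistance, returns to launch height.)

v₀ = 85.68 km/h × 0.2777777777777778 = 23.8 m/s
T = 2 × v₀ × sin(θ) / g = 2 × 23.8 × sin(25°) / 9.8 = 2 × 23.8 × 0.422618 / 9.8 = 2.053 s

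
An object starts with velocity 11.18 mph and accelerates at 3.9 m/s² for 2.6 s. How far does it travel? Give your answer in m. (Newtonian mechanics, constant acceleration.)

v₀ = 11.18 mph × 0.44704 = 4.99791 m/s
d = v₀ × t + ½ × a × t² = 4.99791 × 2.6 + 0.5 × 3.9 × 2.6² = 26.18 m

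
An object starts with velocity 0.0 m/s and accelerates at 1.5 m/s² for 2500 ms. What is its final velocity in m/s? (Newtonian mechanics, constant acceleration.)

t = 2500 ms × 0.001 = 2.5 s
v = v₀ + a × t = 0.0 + 1.5 × 2.5 = 3.75 m/s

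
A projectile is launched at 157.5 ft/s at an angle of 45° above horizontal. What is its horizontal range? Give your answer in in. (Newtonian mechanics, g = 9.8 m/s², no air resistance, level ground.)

v₀ = 157.5 ft/s × 0.3048 = 48.006 m/s
R = v₀² × sin(2θ) / g = 48.006² × sin(2 × 45°) / 9.8 = 2304.58 × 1.0 / 9.8 = 235.161 m
R = 235.161 m / 0.0254 = 9258 in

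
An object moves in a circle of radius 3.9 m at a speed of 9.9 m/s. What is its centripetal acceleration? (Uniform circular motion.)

a_c = v²/r = 9.9²/3.9 = 98.01/3.9 = 25.13 m/s²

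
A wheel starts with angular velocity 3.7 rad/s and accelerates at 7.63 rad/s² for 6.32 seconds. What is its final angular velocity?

ω = ω₀ + αt = 3.7 + 7.63 × 6.32 = 51.92 rad/s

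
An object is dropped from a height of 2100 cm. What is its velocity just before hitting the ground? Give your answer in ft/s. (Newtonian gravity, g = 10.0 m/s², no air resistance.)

h = 2100 cm × 0.01 = 21.0 m
v = √(2gh) = √(2 × 10.0 × 21.0) = 20.4939 m/s
v = 20.4939 m/s / 0.3048 = 67.24 ft/s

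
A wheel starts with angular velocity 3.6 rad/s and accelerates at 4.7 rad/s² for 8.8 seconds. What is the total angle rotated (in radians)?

θ = ω₀t + ½αt² = 3.6×8.8 + ½×4.7×8.8² = 213.66 rad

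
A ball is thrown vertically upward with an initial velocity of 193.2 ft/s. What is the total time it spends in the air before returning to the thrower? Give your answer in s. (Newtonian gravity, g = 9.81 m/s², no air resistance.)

v₀ = 193.2 ft/s × 0.3048 = 58.8874 m/s
t_total = 2 × v₀ / g = 2 × 58.8874 / 9.81 = 12.01 s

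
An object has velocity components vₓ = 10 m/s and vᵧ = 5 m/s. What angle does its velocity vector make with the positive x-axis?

θ = arctan(vᵧ/vₓ) = arctan(5/10) = 26.57°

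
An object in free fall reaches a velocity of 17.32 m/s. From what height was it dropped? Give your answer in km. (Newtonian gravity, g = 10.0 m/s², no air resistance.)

h = v² / (2g) = 17.32² / (2 × 10.0) = 14.9991 m
h = 14.9991 m / 1000.0 = 0.015 km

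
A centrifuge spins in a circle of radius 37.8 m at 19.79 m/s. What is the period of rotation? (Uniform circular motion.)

T = 2πr/v = 2π×37.8/19.79 = 12.0 s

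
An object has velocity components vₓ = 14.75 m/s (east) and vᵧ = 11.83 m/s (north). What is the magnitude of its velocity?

|v| = √(vₓ² + vᵧ²) = √(14.75² + 11.83²) = √(357.5114) = 18.91 m/s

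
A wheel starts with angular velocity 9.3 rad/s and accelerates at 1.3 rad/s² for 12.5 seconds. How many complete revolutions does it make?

θ = ω₀t + ½αt² = 9.3×12.5 + ½×1.3×12.5² = 217.8125 rad
Total revolutions = θ/(2π) = 217.8125/(2π) = 34.67
Complete revolutions = ⌊34.67⌋ = 34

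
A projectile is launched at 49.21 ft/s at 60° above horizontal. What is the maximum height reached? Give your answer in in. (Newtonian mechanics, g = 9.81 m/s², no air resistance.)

v₀ = 49.21 ft/s × 0.3048 = 14.9992 m/s
H = v₀² × sin²(θ) / (2g) = 14.9992² × sin(60°)² / (2 × 9.81) = 224.976 × 0.75 / 19.62 = 8.6 m
H = 8.6 m / 0.0254 = 338.6 in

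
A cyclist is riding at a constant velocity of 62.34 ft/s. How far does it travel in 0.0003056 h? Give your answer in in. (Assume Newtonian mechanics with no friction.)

v = 62.34 ft/s × 0.3048 = 19.0012 m/s
t = 0.0003056 h × 3600.0 = 1.10016 s
d = v × t = 19.0012 × 1.10016 = 20.9044 m
d = 20.9044 m / 0.0254 = 823.0 in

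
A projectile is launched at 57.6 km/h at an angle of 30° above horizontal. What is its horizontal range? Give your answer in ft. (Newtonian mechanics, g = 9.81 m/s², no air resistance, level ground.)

v₀ = 57.6 km/h × 0.2777777777777778 = 16.0 m/s
R = v₀² × sin(2θ) / g = 16.0² × sin(2 × 30°) / 9.81 = 256.0 × 0.866025 / 9.81 = 22.5996 m
R = 22.5996 m / 0.3048 = 74.15 ft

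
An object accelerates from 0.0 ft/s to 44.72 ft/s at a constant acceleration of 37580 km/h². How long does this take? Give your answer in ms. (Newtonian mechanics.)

v₀ = 0.0 ft/s × 0.3048 = 0.0 m/s
v = 44.72 ft/s × 0.3048 = 13.6307 m/s
a = 37580 km/h² × 7.716049382716049e-05 = 2.89969 m/s²
t = (v - v₀) / a = (13.6307 - 0.0) / 2.89969 = 4.70074 s
t = 4.70074 s / 0.001 = 4701 ms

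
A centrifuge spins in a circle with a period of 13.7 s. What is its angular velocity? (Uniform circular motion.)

ω = 2π/T = 2π/13.7 = 0.4586 rad/s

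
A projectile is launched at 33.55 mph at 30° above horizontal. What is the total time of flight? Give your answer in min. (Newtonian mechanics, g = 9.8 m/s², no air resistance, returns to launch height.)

v₀ = 33.55 mph × 0.44704 = 14.9982 m/s
T = 2 × v₀ × sin(θ) / g = 2 × 14.9982 × sin(30°) / 9.8 = 2 × 14.9982 × 0.5 / 9.8 = 1.53043 s
T = 1.53043 s / 60.0 = 0.02551 min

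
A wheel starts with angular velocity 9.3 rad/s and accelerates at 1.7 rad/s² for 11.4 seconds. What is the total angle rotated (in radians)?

θ = ω₀t + ½αt² = 9.3×11.4 + ½×1.7×11.4² = 216.49 rad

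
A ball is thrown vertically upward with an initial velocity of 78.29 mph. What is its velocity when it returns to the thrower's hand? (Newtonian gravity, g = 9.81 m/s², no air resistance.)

By conservation of energy (no air resistance), the ball returns to the throw height with the same speed as launch, but directed downward.
|v_ground| = v₀ = 78.29 mph
v_ground = 78.29 mph (downward)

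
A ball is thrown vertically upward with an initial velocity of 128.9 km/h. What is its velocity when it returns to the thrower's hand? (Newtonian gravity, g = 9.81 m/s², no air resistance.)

By conservation of energy (no air resistance), the ball returns to the throw height with the same speed as launch, but directed downward.
|v_ground| = v₀ = 128.9 km/h
v_ground = 128.9 km/h (downward)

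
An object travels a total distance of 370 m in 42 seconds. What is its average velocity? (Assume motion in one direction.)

v_avg = Δd / Δt = 370 / 42 = 8.81 m/s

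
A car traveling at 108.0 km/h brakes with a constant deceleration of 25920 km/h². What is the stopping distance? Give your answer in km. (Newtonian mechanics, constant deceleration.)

v₀ = 108.0 km/h × 0.2777777777777778 = 30.0 m/s
a = 25920 km/h² × 7.716049382716049e-05 = 2.0 m/s²
d = v₀² / (2a) = 30.0² / (2 × 2.0) = 900.0 / 4.0 = 225.0 m
d = 225.0 m / 1000.0 = 0.225 km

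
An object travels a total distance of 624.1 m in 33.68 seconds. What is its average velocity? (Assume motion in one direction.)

v_avg = Δd / Δt = 624.1 / 33.68 = 18.53 m/s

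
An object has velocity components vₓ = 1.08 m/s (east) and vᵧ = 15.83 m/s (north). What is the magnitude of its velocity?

|v| = √(vₓ² + vᵧ²) = √(1.08² + 15.83²) = √(251.7553) = 15.87 m/s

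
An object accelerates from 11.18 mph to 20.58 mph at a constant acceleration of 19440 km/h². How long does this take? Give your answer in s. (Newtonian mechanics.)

v₀ = 11.18 mph × 0.44704 = 4.99791 m/s
v = 20.58 mph × 0.44704 = 9.20008 m/s
a = 19440 km/h² × 7.716049382716049e-05 = 1.5 m/s²
t = (v - v₀) / a = (9.20008 - 4.99791) / 1.5 = 2.801 s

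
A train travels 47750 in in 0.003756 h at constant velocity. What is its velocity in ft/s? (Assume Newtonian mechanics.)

d = 47750 in × 0.0254 = 1212.85 m
t = 0.003756 h × 3600.0 = 13.5216 s
v = d / t = 1212.85 / 13.5216 = 89.6972 m/s
v = 89.6972 m/s / 0.3048 = 294.3 ft/s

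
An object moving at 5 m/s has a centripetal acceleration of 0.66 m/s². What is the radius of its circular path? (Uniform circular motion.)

r = v²/a_c = 5²/0.66 = 37.88 m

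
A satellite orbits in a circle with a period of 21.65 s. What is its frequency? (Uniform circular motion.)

f = 1/T = 1/21.65 = 0.0462 Hz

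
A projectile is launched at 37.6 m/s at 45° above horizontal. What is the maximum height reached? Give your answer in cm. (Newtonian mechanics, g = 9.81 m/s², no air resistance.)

H = v₀² × sin²(θ) / (2g) = 37.6² × sin(45°)² / (2 × 9.81) = 1413.76 × 0.5 / 19.62 = 36.0285 m
H = 36.0285 m / 0.01 = 3603 cm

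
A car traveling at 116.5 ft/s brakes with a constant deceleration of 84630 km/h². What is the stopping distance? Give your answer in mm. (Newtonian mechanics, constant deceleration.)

v₀ = 116.5 ft/s × 0.3048 = 35.5092 m/s
a = 84630 km/h² × 7.716049382716049e-05 = 6.53009 m/s²
d = v₀² / (2a) = 35.5092² / (2 × 6.53009) = 1260.9 / 13.0602 = 96.5452 m
d = 96.5452 m / 0.001 = 96550 mm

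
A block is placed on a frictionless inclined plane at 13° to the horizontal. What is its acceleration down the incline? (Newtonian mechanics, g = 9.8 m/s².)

a = g sin(θ) = 9.8 × sin(13°) = 9.8 × 0.22495 = 2.2 m/s²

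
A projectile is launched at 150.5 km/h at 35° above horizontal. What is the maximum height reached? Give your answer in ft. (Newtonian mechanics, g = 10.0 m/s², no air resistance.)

v₀ = 150.5 km/h × 0.2777777777777778 = 41.8056 m/s
H = v₀² × sin²(θ) / (2g) = 41.8056² × sin(35°)² / (2 × 10.0) = 1747.71 × 0.32899 / 20.0 = 28.749 m
H = 28.749 m / 0.3048 = 94.32 ft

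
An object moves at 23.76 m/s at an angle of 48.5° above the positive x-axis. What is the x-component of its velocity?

vₓ = v cos(θ) = 23.76 × cos(48.5°) = 15.74 m/s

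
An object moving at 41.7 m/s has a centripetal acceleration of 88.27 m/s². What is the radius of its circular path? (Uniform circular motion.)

r = v²/a_c = 41.7²/88.27 = 19.7 m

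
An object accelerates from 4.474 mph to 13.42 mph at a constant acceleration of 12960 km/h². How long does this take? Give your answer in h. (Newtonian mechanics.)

v₀ = 4.474 mph × 0.44704 = 2.00006 m/s
v = 13.42 mph × 0.44704 = 5.99928 m/s
a = 12960 km/h² × 7.716049382716049e-05 = 1.0 m/s²
t = (v - v₀) / a = (5.99928 - 2.00006) / 1.0 = 3.99922 s
t = 3.99922 s / 3600.0 = 0.001111 h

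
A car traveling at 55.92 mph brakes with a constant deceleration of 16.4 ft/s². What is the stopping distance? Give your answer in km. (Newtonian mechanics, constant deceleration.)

v₀ = 55.92 mph × 0.44704 = 24.9985 m/s
a = 16.4 ft/s² × 0.3048 = 4.99872 m/s²
d = v₀² / (2a) = 24.9985² / (2 × 4.99872) = 624.925 / 9.99744 = 62.5085 m
d = 62.5085 m / 1000.0 = 0.06251 km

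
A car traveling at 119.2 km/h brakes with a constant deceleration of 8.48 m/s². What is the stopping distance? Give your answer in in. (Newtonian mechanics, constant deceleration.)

v₀ = 119.2 km/h × 0.2777777777777778 = 33.1111 m/s
d = v₀² / (2a) = 33.1111² / (2 × 8.48) = 1096.34 / 16.96 = 64.6427 m
d = 64.6427 m / 0.0254 = 2545 in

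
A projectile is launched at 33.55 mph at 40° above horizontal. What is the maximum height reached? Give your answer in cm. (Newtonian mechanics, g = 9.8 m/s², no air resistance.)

v₀ = 33.55 mph × 0.44704 = 14.9982 m/s
H = v₀² × sin²(θ) / (2g) = 14.9982² × sin(40°)² / (2 × 9.8) = 224.946 × 0.413176 / 19.6 = 4.74195 m
H = 4.74195 m / 0.01 = 474.2 cm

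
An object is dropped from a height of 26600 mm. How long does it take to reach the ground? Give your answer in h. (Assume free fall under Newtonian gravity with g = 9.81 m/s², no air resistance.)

h = 26600 mm × 0.001 = 26.6 m
t = √(2h/g) = √(2 × 26.6 / 9.81) = 2.32874 s
t = 2.32874 s / 3600.0 = 0.0006469 h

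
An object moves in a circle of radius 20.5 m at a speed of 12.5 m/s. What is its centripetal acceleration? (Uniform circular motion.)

a_c = v²/r = 12.5²/20.5 = 156.25/20.5 = 7.62 m/s²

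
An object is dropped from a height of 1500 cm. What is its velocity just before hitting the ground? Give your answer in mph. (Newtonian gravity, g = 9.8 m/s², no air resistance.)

h = 1500 cm × 0.01 = 15.0 m
v = √(2gh) = √(2 × 9.8 × 15.0) = 17.1464 m/s
v = 17.1464 m/s / 0.44704 = 38.36 mph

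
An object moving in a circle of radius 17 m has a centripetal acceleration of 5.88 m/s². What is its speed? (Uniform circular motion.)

v = √(a_c × r) = √(5.88 × 17) = 10.0 m/s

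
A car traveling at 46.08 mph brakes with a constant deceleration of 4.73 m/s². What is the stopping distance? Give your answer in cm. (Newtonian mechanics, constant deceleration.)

v₀ = 46.08 mph × 0.44704 = 20.5996 m/s
d = v₀² / (2a) = 20.5996² / (2 × 4.73) = 424.344 / 9.46 = 44.8567 m
d = 44.8567 m / 0.01 = 4486 cm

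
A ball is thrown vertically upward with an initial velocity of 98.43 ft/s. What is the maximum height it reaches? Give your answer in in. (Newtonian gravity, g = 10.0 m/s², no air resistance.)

v₀ = 98.43 ft/s × 0.3048 = 30.0015 m/s
h_max = v₀² / (2g) = 30.0015² / (2 × 10.0) = 900.09 / 20.0 = 45.0045 m
h_max = 45.0045 m / 0.0254 = 1772 in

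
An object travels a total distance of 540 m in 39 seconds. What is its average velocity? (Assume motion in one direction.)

v_avg = Δd / Δt = 540 / 39 = 13.85 m/s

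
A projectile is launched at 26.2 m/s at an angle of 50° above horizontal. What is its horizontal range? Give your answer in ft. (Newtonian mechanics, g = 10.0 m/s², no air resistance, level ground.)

R = v₀² × sin(2θ) / g = 26.2² × sin(2 × 50°) / 10.0 = 686.44 × 0.984808 / 10.0 = 67.6012 m
R = 67.6012 m / 0.3048 = 221.8 ft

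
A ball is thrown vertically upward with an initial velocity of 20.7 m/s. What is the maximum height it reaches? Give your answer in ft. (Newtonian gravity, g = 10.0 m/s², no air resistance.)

h_max = v₀² / (2g) = 20.7² / (2 × 10.0) = 428.49 / 20.0 = 21.4245 m
h_max = 21.4245 m / 0.3048 = 70.29 ft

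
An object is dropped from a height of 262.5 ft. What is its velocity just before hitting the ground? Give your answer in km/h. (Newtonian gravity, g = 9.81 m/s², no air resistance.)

h = 262.5 ft × 0.3048 = 80.01 m
v = √(2gh) = √(2 × 9.81 × 80.01) = 39.6207 m/s
v = 39.6207 m/s / 0.2777777777777778 = 142.6 km/h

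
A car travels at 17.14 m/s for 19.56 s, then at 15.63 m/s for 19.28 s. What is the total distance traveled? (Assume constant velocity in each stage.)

d₁ = v₁t₁ = 17.14 × 19.56 = 335.2584 m
d₂ = v₂t₂ = 15.63 × 19.28 = 301.3464 m
d_total = 335.2584 + 301.3464 = 636.6 m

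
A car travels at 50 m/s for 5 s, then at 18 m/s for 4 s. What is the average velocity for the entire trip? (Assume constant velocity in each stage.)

d₁ = v₁t₁ = 50 × 5 = 250 m
d₂ = v₂t₂ = 18 × 4 = 72 m
d_total = 322 m, t_total = 9 s
v_avg = d_total/t_total = 322/9 = 35.78 m/s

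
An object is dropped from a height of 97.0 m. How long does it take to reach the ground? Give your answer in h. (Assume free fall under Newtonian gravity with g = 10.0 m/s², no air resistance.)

t = √(2h/g) = √(2 × 97.0 / 10.0) = 4.40454 s
t = 4.40454 s / 3600.0 = 0.001223 h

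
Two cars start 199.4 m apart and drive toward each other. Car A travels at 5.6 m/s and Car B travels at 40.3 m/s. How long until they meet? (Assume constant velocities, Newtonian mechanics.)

Combined speed: v_combined = 5.6 + 40.3 = 45.9 m/s
Time to meet: t = d/v_combined = 199.4/45.9 = 4.34 s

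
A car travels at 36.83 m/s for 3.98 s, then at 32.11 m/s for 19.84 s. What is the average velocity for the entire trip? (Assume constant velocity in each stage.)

d₁ = v₁t₁ = 36.83 × 3.98 = 146.5834 m
d₂ = v₂t₂ = 32.11 × 19.84 = 637.0624 m
d_total = 783.6458 m, t_total = 23.82 s
v_avg = d_total/t_total = 783.6458/23.82 = 32.9 m/s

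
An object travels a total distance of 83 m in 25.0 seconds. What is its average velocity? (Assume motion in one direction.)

v_avg = Δd / Δt = 83 / 25.0 = 3.32 m/s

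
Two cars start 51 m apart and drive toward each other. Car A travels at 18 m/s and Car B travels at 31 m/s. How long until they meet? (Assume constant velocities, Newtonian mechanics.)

Combined speed: v_combined = 18 + 31 = 49 m/s
Time to meet: t = d/v_combined = 51/49 = 1.04 s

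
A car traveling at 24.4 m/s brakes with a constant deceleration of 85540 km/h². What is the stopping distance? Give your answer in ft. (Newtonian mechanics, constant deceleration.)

a = 85540 km/h² × 7.716049382716049e-05 = 6.60031 m/s²
d = v₀² / (2a) = 24.4² / (2 × 6.60031) = 595.36 / 13.2006 = 45.101 m
d = 45.101 m / 0.3048 = 148.0 ft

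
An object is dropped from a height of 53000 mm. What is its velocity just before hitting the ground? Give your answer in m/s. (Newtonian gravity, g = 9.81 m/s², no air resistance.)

h = 53000 mm × 0.001 = 53.0 m
v = √(2gh) = √(2 × 9.81 × 53.0) = 32.25 m/s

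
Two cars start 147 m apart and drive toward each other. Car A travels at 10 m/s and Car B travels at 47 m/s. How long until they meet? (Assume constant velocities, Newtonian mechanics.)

Combined speed: v_combined = 10 + 47 = 57 m/s
Time to meet: t = d/v_combined = 147/57 = 2.58 s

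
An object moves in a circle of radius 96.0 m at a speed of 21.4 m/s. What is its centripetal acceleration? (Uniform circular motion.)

a_c = v²/r = 21.4²/96.0 = 457.96/96.0 = 4.77 m/s²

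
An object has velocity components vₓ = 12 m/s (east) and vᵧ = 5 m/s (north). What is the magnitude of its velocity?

|v| = √(vₓ² + vᵧ²) = √(12² + 5²) = √(169) = 13.0 m/s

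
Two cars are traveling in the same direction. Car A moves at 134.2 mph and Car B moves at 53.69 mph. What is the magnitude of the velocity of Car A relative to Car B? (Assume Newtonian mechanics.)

v_rel = |v_A - v_B| = |134.2 - 53.69| = 80.51 mph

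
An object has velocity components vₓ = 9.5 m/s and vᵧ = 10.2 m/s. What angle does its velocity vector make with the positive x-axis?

θ = arctan(vᵧ/vₓ) = arctan(10.2/9.5) = 47.04°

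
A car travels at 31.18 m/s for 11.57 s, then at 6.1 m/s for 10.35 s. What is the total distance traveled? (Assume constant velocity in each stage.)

d₁ = v₁t₁ = 31.18 × 11.57 = 360.7526 m
d₂ = v₂t₂ = 6.1 × 10.35 = 63.135 m
d_total = 360.7526 + 63.135 = 423.89 m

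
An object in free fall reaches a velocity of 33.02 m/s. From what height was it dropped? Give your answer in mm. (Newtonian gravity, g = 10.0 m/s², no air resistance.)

h = v² / (2g) = 33.02² / (2 × 10.0) = 54.516 m
h = 54.516 m / 0.001 = 54520 mm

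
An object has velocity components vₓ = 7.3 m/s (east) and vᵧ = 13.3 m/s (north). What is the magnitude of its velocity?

|v| = √(vₓ² + vᵧ²) = √(7.3² + 13.3²) = √(230.18) = 15.17 m/s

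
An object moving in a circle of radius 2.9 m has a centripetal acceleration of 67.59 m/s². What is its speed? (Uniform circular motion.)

v = √(a_c × r) = √(67.59 × 2.9) = 14.0 m/s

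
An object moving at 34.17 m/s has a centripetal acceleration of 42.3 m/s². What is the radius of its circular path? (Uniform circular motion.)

r = v²/a_c = 34.17²/42.3 = 27.6 m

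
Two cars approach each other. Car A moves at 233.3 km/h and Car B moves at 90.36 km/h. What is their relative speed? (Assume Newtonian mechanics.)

v_rel = v_A + v_B = 233.3 + 90.36 = 323.66 km/h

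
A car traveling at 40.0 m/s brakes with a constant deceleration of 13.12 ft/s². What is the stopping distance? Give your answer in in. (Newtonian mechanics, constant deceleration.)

a = 13.12 ft/s² × 0.3048 = 3.99898 m/s²
d = v₀² / (2a) = 40.0² / (2 × 3.99898) = 1600.0 / 7.99796 = 200.051 m
d = 200.051 m / 0.0254 = 7876 in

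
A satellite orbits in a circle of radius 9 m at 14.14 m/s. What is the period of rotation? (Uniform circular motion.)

T = 2πr/v = 2π×9/14.14 = 4.0 s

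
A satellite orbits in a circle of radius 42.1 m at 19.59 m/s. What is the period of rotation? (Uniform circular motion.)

T = 2πr/v = 2π×42.1/19.59 = 13.5 s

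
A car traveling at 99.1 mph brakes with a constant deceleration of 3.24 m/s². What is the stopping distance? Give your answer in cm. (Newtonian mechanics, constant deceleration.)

v₀ = 99.1 mph × 0.44704 = 44.3017 m/s
d = v₀² / (2a) = 44.3017² / (2 × 3.24) = 1962.64 / 6.48 = 302.877 m
d = 302.877 m / 0.01 = 30290 cm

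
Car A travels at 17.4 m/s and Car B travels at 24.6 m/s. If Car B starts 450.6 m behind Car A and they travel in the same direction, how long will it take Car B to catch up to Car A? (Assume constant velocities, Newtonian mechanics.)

Relative speed: v_rel = 24.6 - 17.4 = 7.2 m/s
Time to catch: t = d₀/v_rel = 450.6/7.2 = 62.58 s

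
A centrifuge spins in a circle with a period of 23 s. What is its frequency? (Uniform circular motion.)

f = 1/T = 1/23 = 0.0435 Hz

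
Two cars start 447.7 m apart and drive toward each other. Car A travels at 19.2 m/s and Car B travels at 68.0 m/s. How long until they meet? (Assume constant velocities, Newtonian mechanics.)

Combined speed: v_combined = 19.2 + 68.0 = 87.2 m/s
Time to meet: t = d/v_combined = 447.7/87.2 = 5.13 s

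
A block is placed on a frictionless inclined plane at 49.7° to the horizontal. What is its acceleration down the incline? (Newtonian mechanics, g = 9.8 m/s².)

a = g sin(θ) = 9.8 × sin(49.7°) = 9.8 × 0.7627 = 7.47 m/s²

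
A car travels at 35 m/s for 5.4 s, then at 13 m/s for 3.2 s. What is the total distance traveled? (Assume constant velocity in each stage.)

d₁ = v₁t₁ = 35 × 5.4 = 189.0 m
d₂ = v₂t₂ = 13 × 3.2 = 41.6 m
d_total = 189.0 + 41.6 = 230.6 m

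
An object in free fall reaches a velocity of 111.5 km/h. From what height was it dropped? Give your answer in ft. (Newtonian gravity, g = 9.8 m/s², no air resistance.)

v = 111.5 km/h × 0.2777777777777778 = 30.9722 m/s
h = v² / (2g) = 30.9722² / (2 × 9.8) = 48.9427 m
h = 48.9427 m / 0.3048 = 160.6 ft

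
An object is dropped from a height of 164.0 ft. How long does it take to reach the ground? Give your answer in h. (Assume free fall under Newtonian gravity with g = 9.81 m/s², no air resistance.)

h = 164.0 ft × 0.3048 = 49.9872 m
t = √(2h/g) = √(2 × 49.9872 / 9.81) = 3.19235 s
t = 3.19235 s / 3600.0 = 0.0008868 h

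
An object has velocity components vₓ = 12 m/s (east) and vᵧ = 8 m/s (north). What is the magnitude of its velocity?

|v| = √(vₓ² + vᵧ²) = √(12² + 8²) = √(208) = 14.42 m/s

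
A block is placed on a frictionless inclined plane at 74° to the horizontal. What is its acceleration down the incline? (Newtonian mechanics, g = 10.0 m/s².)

a = g sin(θ) = 10.0 × sin(74°) = 10.0 × 0.9613 = 9.61 m/s²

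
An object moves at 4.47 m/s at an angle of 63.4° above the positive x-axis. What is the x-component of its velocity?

vₓ = v cos(θ) = 4.47 × cos(63.4°) = 2.0 m/s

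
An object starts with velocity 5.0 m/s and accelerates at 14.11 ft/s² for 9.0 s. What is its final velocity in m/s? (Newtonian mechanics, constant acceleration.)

a = 14.11 ft/s² × 0.3048 = 4.30073 m/s²
v = v₀ + a × t = 5.0 + 4.30073 × 9.0 = 43.71 m/s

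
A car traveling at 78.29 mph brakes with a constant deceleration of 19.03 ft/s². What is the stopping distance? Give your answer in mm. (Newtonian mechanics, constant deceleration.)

v₀ = 78.29 mph × 0.44704 = 34.9988 m/s
a = 19.03 ft/s² × 0.3048 = 5.80034 m/s²
d = v₀² / (2a) = 34.9988² / (2 × 5.80034) = 1224.92 / 11.6007 = 105.59 m
d = 105.59 m / 0.001 = 105600 mm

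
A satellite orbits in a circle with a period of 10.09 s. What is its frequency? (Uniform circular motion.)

f = 1/T = 1/10.09 = 0.0991 Hz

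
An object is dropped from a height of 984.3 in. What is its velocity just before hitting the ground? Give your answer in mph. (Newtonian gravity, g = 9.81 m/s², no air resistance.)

h = 984.3 in × 0.0254 = 25.0012 m
v = √(2gh) = √(2 × 9.81 × 25.0012) = 22.1478 m/s
v = 22.1478 m/s / 0.44704 = 49.54 mph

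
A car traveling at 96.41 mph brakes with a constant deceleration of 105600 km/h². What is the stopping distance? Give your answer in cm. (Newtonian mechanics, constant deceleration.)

v₀ = 96.41 mph × 0.44704 = 43.0991 m/s
a = 105600 km/h² × 7.716049382716049e-05 = 8.14815 m/s²
d = v₀² / (2a) = 43.0991² / (2 × 8.14815) = 1857.53 / 16.2963 = 113.985 m
d = 113.985 m / 0.01 = 11400 cm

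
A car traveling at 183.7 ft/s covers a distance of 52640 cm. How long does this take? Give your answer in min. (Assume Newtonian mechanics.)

d = 52640 cm × 0.01 = 526.4 m
v = 183.7 ft/s × 0.3048 = 55.9918 m/s
t = d / v = 526.4 / 55.9918 = 9.40138 s
t = 9.40138 s / 60.0 = 0.1567 min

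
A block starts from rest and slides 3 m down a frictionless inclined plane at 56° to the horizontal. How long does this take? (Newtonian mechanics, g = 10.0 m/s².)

a = g sin(θ) = 10.0 × sin(56°) = 8.2904 m/s²
t = √(2d/a) = √(2 × 3 / 8.2904) = 0.85 s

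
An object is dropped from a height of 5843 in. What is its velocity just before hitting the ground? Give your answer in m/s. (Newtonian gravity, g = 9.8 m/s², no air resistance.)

h = 5843 in × 0.0254 = 148.412 m
v = √(2gh) = √(2 × 9.8 × 148.412) = 53.93 m/s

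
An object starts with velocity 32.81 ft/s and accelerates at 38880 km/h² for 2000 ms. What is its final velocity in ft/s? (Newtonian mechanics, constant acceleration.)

v₀ = 32.81 ft/s × 0.3048 = 10.0005 m/s
a = 38880 km/h² × 7.716049382716049e-05 = 3.0 m/s²
t = 2000 ms × 0.001 = 2.0 s
v = v₀ + a × t = 10.0005 + 3.0 × 2.0 = 16.0005 m/s
v = 16.0005 m/s / 0.3048 = 52.5 ft/s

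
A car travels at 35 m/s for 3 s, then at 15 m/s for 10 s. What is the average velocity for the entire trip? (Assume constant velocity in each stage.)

d₁ = v₁t₁ = 35 × 3 = 105 m
d₂ = v₂t₂ = 15 × 10 = 150 m
d_total = 255 m, t_total = 13 s
v_avg = d_total/t_total = 255/13 = 19.62 m/s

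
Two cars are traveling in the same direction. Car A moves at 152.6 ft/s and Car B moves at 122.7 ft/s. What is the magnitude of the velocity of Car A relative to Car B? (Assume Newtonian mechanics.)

v_rel = |v_A - v_B| = |152.6 - 122.7| = 29.9 ft/s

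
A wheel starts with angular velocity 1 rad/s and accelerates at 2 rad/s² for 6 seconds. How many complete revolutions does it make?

θ = ω₀t + ½αt² = 1×6 + ½×2×6² = 42.0 rad
Total revolutions = θ/(2π) = 42.0/(2π) = 6.68
Complete revolutions = ⌊6.68⌋ = 6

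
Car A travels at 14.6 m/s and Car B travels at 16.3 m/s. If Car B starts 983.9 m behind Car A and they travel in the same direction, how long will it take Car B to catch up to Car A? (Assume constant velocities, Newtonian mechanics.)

Relative speed: v_rel = 16.3 - 14.6 = 1.7 m/s
Time to catch: t = d₀/v_rel = 983.9/1.7 = 578.76 s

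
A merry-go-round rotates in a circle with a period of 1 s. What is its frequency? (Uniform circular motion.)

f = 1/T = 1/1 = 1.0 Hz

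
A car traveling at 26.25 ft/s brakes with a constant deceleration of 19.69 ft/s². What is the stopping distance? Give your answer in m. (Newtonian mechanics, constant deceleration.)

v₀ = 26.25 ft/s × 0.3048 = 8.001 m/s
a = 19.69 ft/s² × 0.3048 = 6.00151 m/s²
d = v₀² / (2a) = 8.001² / (2 × 6.00151) = 64.016 / 12.003 = 5.333 m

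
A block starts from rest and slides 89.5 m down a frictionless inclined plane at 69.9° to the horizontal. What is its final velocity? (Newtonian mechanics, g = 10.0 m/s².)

a = g sin(θ) = 10.0 × sin(69.9°) = 9.3909 m/s²
v = √(2ad) = √(2 × 9.3909 × 89.5) = 41.0 m/s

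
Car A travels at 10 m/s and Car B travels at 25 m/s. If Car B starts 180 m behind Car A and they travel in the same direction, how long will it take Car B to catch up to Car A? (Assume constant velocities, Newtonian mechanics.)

Relative speed: v_rel = 25 - 10 = 15 m/s
Time to catch: t = d₀/v_rel = 180/15 = 12.0 s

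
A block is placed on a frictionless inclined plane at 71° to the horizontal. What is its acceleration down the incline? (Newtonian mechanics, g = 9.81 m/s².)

a = g sin(θ) = 9.81 × sin(71°) = 9.81 × 0.9455 = 9.28 m/s²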